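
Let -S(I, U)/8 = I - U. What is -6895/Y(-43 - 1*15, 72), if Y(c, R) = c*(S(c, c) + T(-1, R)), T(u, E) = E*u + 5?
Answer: -6895/3886 ≈ -1.7743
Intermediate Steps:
T(u, E) = 5 + E*u
S(I, U) = -8*I + 8*U (S(I, U) = -8*(I - U) = -8*I + 8*U)
Y(c, R) = c*(5 - R) (Y(c, R) = c*((-8*c + 8*c) + (5 + R*(-1))) = c*(0 + (5 - R)) = c*(5 - R))
-6895/Y(-43 - 1*15, 72) = -6895*1/((-43 - 1*15)*(5 - 1*72)) = -6895*1/((-43 - 15)*(5 - 72)) = -6895/((-58*(-67))) = -6895/3886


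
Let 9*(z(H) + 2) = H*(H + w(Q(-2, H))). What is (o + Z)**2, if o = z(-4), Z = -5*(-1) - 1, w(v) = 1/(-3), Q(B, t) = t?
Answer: 11236/729 ≈ 15.413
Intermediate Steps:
w(v) = -1/3
Z = 4 (Z = 5 - 1 = 4)
z(H) = -2 + H*(-1/3 + H)/9 (z(H) = -2 + (H*(H - 1/3))/9 = -2 + (H*(-1/3 + H))/9 = -2 + H*(-1/3 + H)/9)
o = -2/27 (o = -2 - 1/27*(-4) + (1/9)*(-4)**2 = -2 + 4/27 + (1/9)*16 = -2 + 4/27 + 16/9 = -2/27 ≈ -0.074074)
(o + Z)**2 = (-2/27 + 4)**2 = (106/27)**2 = 11236/729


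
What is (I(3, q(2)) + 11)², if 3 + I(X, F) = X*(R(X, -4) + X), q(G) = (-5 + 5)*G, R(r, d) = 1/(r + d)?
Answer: 196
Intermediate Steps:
R(r, d) = 1/(d + r)
q(G) = 0 (q(G) = 0*G = 0)
I(X, F) = -3 + X*(X + 1/(-4 + X)) (I(X, F) = -3 + X*(1/(-4 + X) + X) = -3 + X*(X + 1/(-4 + X)))
(I(3, q(2)) + 11)² = ((3 + (-4 + 3)*(-3 + 3²))/(-4 + 3) + 11)² = ((3 - (-3 + 9))/(-1) + 11)² = (-(3 - 1*6) + 11)² = (-(3 - 6) + 11)² = (-1*(-3) + 11)² = (3 + 11)² = 14² = 196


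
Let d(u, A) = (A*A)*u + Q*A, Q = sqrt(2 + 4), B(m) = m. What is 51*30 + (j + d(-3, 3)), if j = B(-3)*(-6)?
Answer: 1521 + 3*sqrt(6) ≈ 1528.3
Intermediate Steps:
Q = sqrt(6) ≈ 2.4495
d(u, A) = A*sqrt(6) + u*A**2 (d(u, A) = (A*A)*u + sqrt(6)*A = A**2*u + A*sqrt(6) = u*A**2 + A*sqrt(6) = A*sqrt(6) + u*A**2)
j = 18 (j = -3*(-6) = 18)
51*30 + (j + d(-3, 3)) = 51*30 + (18 + 3*(sqrt(6) + 3*(-3))) = 1530 + (18 + 3*(sqrt(6) - 9)) = 1530 + (18 + 3*(-9 + sqrt(6))) = 1530 + (18 + (-27 + 3*sqrt(6))) = 1530 + (-9 + 3*sqrt(6)) = 1521 + 3*sqrt(6)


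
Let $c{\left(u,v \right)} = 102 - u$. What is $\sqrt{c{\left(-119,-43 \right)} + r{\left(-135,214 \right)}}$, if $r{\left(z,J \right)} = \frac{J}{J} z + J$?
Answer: $10 \sqrt{3} \approx 17.32$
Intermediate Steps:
$r{\left(z,J \right)} = J + z$ ($r{\left(z,J \right)} = 1 z + J = z + J = J + z$)
$\sqrt{c{\left(-119,-43 \right)} + r{\left(-135,214 \right)}} = \sqrt{\left(102 - -119\right) + \left(214 - 135\right)} = \sqrt{\left(102 + 119\right) + 79} = \sqrt{221 + 79} = \sqrt{300} = 10 \sqrt{3}$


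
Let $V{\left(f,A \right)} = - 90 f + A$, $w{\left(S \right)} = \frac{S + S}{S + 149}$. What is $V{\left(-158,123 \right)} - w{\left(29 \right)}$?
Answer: $\frac{1276498}{89} \approx 14343.0$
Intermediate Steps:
$w{\left(S \right)} = \frac{2 S}{149 + S}$
$V{\left(f,A \right)} = A - 90 f$
$V{\left(-158,123 \right)} - w{\left(29 \right)} = \left(123 - -14220\right) - 2 \cdot 29 \frac{1}{149 + 29} = \left(123 + 14220\right) - 2 \cdot 29 \cdot \frac{1}{178} = 14343 - 2 \cdot 29 \cdot \frac{1}{178} = 14343 - \frac{29}{89} = \frac{1276498}{89}$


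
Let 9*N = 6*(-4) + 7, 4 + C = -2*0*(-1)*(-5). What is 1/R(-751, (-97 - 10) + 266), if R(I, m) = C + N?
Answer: -9/53 ≈ -0.16981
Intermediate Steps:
C = -4 (C = -4 - 2*0*(-1)*(-5) = -4 - 0*(-5) = -4 - 2*0 = -4 + 0 = -4)
N = -17/9 (N = (6*(-4) + 7)/9 = (-24 + 7)/9 = (⅑)*(-17) = -17/9 ≈ -1.8889)
R(I, m) = -53/9 (R(I, m) = -4 - 17/9 = -53/9)
1/R(-751, (-97 - 10) + 266) = 1/(-53/9) = -9/53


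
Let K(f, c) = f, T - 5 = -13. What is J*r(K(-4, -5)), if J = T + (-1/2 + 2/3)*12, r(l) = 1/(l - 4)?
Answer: 3/4 ≈ 0.75000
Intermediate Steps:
T = -8 (T = 5 - 13 = -8)
r(l) = 1/(-4 + l)
J = -6 (J = -8 + (-1/2 + 2/3)*12 = -8 + (1/6)*12 = -8 + 2 = -6)
J*r(K(-4, -5)) = -6/(-4 - 4) = -6/(-8) = -6*(-1/8) = 3/4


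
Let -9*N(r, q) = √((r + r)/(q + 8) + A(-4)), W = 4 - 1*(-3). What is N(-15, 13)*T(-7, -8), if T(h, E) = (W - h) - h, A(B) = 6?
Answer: -4*√14/3 ≈ -4.9889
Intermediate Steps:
W = 7 (W = 4 + 3 = 7)
N(r, q) = -√(6 + 2*r/(8 + q))/9 (N(r, q) = -√((r + r)/(q + 8) + 6)/9 = -√((2*r)/(8 + q) + 6)/9 = -√(2*r/(8 + q) + 6)/9 = -√(6 + 2*r/(8 + q))/9)
T(h, E) = 7 - 2*h (T(h, E) = (7 - h) - h = 7 - 2*h)
N(-15, 13)*T(-7, -8) = (-√2*√((24 - 15 + 3*13)/(8 + 13))/9)*(7 - 2*(-7)) = (-√2*√((24 - 15 + 39)/21)/9)*(7 + 14) = -√2*√((1/21)*48)/9*21 = -√2*√(16/7)/9*21 = -√2*4*√7/7/9*21 = -4*√14/63*21 = -4*√14/3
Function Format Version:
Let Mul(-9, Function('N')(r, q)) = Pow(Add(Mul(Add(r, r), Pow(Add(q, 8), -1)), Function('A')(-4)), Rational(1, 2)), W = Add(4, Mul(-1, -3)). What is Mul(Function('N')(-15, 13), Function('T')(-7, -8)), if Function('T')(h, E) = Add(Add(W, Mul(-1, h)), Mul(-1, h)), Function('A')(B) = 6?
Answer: Mul(Rational(-4, 3), Pow(14, Rational(1, 2))) ≈ -4.9889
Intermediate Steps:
W = 7 (W = Add(4, 3) = 7)
Function('N')(r, q) = Mul(Rational(-1, 9), Pow(Add(6, Mul(2, r, Pow(Add(8, q), -1))), Rational(1, 2))) (Function('N')(r, q) = Mul(Rational(-1, 9), Pow(Add(Mul(Add(r, r), Pow(Add(q, 8), -1)), 6), Rational(1, 2))) = Mul(Rational(-1, 9), Pow(Add(Mul(Mul(2, r), Pow(Add(8, q), -1)), 6), Rational(1, 2))) = Mul(Rational(-1, 9), Pow(Add(Mul(2, r, Pow(Add(8, q), -1)), 6), Rational(1, 2))) = Mul(Rational(-1, 9), Pow(Add(6, Mul(2, r, Pow(Add(8, q), -1))), Rational(1, 2))))
Function('T')(h, E) = Add(7, Mul(-2, h)) (Function('T')(h, E) = Add(Add(7, Mul(-1, h)), Mul(-1, h)) = Add(7, Mul(-2, h)))
Mul(Function('N')(-15, 13), Function('T')(-7, -8)) = Mul(Mul(Rational(-1, 9), Pow(2, Rational(1, 2)), Pow(Mul(Pow(Add(8, 13), -1), Add(24, -15, Mul(3, 13))), Rational(1, 2))), Add(7, Mul(-2, -7))) = Mul(Mul(Rational(-1, 9), Pow(2, Rational(1, 2)), Pow(Mul(Pow(21, -1), Add(24, -15, 39)), Rational(1, 2))), Add(7, 14)) = Mul(Mul(Rational(-1, 9), Pow(2, Rational(1, 2)), Pow(Mul(Rational(1, 21), 48), Rational(1, 2))), 21) = Mul(Mul(Rational(-1, 9), Pow(2, Rational(1, 2)), Pow(Rational(16, 7), Rational(1, 2))), 21) = Mul(Mul(Rational(-1, 9), Pow(2, Rational(1, 2)), Mul(Rational(4, 7), Pow(7, Rational(1, 2)))), 21) = Mul(Mul(Rational(-4, 63), Pow(14, Rational(1, 2))), 21) = Mul(Rational(-4, 3), Pow(14, Rational(1, 2)))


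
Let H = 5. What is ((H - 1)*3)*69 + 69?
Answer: 897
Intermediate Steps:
((H - 1)*3)*69 + 69 = ((5 - 1)*3)*69 + 69 = (4*3)*69 + 69 = 12*69 + 69 = 828 + 69 = 897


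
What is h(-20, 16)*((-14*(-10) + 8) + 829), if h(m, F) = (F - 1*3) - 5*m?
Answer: 110401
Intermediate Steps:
h(m, F) = -3 + F - 5*m (h(m, F) = (F - 3) - 5*m = (-3 + F) - 5*m = -3 + F - 5*m)
h(-20, 16)*((-14*(-10) + 8) + 829) = (-3 + 16 - 5*(-20))*((-14*(-10) + 8) + 829) = (-3 + 16 + 100)*((140 + 8) + 829) = 113*(148 + 829) = 113*977 = 110401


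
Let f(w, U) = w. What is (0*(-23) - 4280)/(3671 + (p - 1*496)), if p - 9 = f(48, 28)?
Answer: -535/404 ≈ -1.3243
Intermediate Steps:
p = 57 (p = 9 + 48 = 57)
(0*(-23) - 4280)/(3671 + (p - 1*496)) = (0*(-23) - 4280)/(3671 + (57 - 1*496)) = (0 - 4280)/(3671 + (57 - 496)) = -4280/(3671 - 439) = -4280/3232 = -4280*1/3232 = -535/404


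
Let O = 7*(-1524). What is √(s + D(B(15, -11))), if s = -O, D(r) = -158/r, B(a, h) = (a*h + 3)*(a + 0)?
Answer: √194425485/135 ≈ 103.29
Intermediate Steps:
B(a, h) = a*(3 + a*h) (B(a, h) = (3 + a*h)*a = a*(3 + a*h))
O = -10668
s = 10668 (s = -1*(-10668) = 10668)
√(s + D(B(15, -11))) = √(10668 - 158*1/(15*(3 + 15*(-11)))) = √(10668 - 158*1/(15*(3 - 165))) = √(10668 - 158/(15*(-162))) = √(10668 - 158/(-2430)) = √(10668 - 158*(-1/2430)) = √(10668 + 79/1215) = √(12961699/1215) = √194425485/135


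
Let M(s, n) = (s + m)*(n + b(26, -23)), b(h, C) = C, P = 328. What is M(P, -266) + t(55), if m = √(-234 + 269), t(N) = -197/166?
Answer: -15735669/166 - 289*√35 ≈ -96503.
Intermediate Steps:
t(N) = -197/166 (t(N) = -197*1/166 = -197/166)
m = √35 ≈ 5.9161
M(s, n) = (-23 + n)*(s + √35) (M(s, n) = (s + √35)*(n - 23) = (s + √35)*(-23 + n) = (-23 + n)*(s + √35))
M(P, -266) + t(55) = (-23*328 - 23*√35 - 266*328 - 266*√35) - 197/166 = (-7544 - 23*√35 - 87248 - 266*√35) - 197/166 = (-94792 - 289*√35) - 197/166 = -15735669/166 - 289*√35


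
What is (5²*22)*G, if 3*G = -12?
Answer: -2200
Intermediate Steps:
G = -4 (G = (⅓)*(-12) = -4)
(5²*22)*G = (5²*22)*(-4) = (25*22)*(-4) = 550*(-4) = -2200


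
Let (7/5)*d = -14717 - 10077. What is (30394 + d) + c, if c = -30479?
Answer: -17795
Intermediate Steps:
d = -17710 (d = 5*(-14717 - 10077)/7 = (5/7)*(-24794) = -17710)
(30394 + d) + c = (30394 - 17710) - 30479 = 12684 - 30479 = -17795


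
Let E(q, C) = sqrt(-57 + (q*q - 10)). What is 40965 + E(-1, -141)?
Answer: 40965 + I*sqrt(66) ≈ 40965.0 + 8.124*I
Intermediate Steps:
E(q, C) = sqrt(-67 + q**2) (E(q, C) = sqrt(-57 + (q**2 - 10)) = sqrt(-57 + (-10 + q**2)) = sqrt(-67 + q**2))
40965 + E(-1, -141) = 40965 + sqrt(-67 + (-1)**2) = 40965 + sqrt(-67 + 1) = 40965 + sqrt(-66) = 40965 + I*sqrt(66)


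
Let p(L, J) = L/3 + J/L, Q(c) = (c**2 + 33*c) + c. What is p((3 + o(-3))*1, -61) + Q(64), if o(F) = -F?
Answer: 37583/6 ≈ 6263.8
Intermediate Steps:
Q(c) = c**2 + 34*c
p(L, J) = L/3 + J/L (p(L, J) = L*(1/3) + J/L = L/3 + J/L)
p((3 + o(-3))*1, -61) + Q(64) = (((3 - 1*(-3))*1)/3 - 61/(3 - 1*(-3))) + 64*(34 + 64) = (((3 + 3)*1)/3 - 61/(3 + 3)) + 64*98 = ((6*1)/3 - 61/(6*1)) + 6272 = ((1/3)*6 - 61/6) + 6272 = (2 - 61*1/6) + 6272 = (2 - 61/6) + 6272 = -49/6 + 6272 = 37583/6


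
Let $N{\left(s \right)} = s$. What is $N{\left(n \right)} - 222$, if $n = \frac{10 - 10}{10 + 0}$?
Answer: $-222$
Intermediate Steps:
$n = 0$ ($n = \frac{0}{10} = 0 \cdot \frac{1}{10} = 0$)
$N{\left(n \right)} - 222 = 0 - 222 = -222$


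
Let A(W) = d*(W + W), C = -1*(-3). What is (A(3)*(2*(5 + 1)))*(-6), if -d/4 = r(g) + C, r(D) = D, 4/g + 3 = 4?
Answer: 12096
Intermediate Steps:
g = 4 (g = 4/(-3 + 4) = 4/1 = 4*1 = 4)
C = 3
d = -28 (d = -4*(4 + 3) = -4*7 = -28)
A(W) = -56*W (A(W) = -28*(W + W) = -56*W)
(A(3)*(2*(5 + 1)))*(-6) = ((-56*3)*(2*(5 + 1)))*(-6) = -336*6*(-6) = -168*12*(-6) = -2016*(-6) = 12096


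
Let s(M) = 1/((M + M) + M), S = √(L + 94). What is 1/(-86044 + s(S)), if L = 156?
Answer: -193599000/16658032355999 - 15*√10/16658032355999 ≈ -1.1622e-5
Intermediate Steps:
S = 5*√10 (S = √(156 + 94) = √250 = 5*√10 ≈ 15.811)
s(M) = 1/(3*M) (s(M) = 1/(2*M + M) = 1/(3*M))
1/(-86044 + s(S)) = 1/(-86044 + 1/(3*((5*√10)))) = 1/(-86044 + (√10/50)/3) = 1/(-86044 + √10/150)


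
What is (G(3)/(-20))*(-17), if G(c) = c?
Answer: 51/20 ≈ 2.5500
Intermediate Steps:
(G(3)/(-20))*(-17) = (3/(-20))*(-17) = (3*(-1/20))*(-17) = -3/20*(-17) = 51/20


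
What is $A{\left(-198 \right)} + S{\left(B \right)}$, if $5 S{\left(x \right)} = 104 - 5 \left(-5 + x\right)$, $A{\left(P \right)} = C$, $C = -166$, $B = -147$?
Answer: $\frac{34}{5} \approx 6.8$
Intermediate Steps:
$A{\left(P \right)} = -166$
$S{\left(x \right)} = \frac{129}{5} - x$ ($S{\left(x \right)} = \frac{104 - 5 \left(-5 + x\right)}{5} = \frac{104 - \left(-25 + 5 x\right)}{5} = \frac{129 - 5 x}{5} = \frac{129}{5} - x$)
$A{\left(-198 \right)} + S{\left(B \right)} = -166 + \left(\frac{129}{5} - -147\right) = -166 + \left(\frac{129}{5} + 147\right) = -166 + \frac{864}{5} = \frac{34}{5}$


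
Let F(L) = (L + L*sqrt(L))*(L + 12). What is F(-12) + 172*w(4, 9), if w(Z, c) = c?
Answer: 1548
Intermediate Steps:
F(L) = (12 + L)*(L + L**(3/2)) (F(L) = (L + L**(3/2))*(12 + L) = (12 + L)*(L + L**(3/2)))
F(-12) + 172*w(4, 9) = ((-12)**2 + (-12)**(5/2) + 12*(-12) + 12*(-12)**(3/2)) + 172*9 = (144 + 288*I*sqrt(3) - 144 + 12*(-24*I*sqrt(3))) + 1548 = (144 + 288*I*sqrt(3) - 144 - 288*I*sqrt(3)) + 1548 = 0 + 1548 = 1548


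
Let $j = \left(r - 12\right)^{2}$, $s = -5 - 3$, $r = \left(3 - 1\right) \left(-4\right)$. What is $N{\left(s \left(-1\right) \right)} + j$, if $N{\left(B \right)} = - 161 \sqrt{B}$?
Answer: $400 - 322 \sqrt{2} \approx -55.377$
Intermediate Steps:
$r = -8$ ($r = 2 \left(-4\right) = -8$)
$s = -8$
$j = 400$ ($j = \left(-8 - 12\right)^{2} = \left(-20\right)^{2} = 400$)
$N{\left(s \left(-1\right) \right)} + j = - 161 \sqrt{\left(-8\right) \left(-1\right)} + 400 = - 161 \sqrt{8} + 400 = - 161 \cdot 2 \sqrt{2} + 400 = - 322 \sqrt{2} + 400 = 400 - 322 \sqrt{2}$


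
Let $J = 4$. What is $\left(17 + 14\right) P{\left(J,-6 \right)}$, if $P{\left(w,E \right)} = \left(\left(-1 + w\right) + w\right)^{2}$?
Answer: $1519$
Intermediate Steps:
$P{\left(w,E \right)} = \left(-1 + 2 w\right)^{2}$
$\left(17 + 14\right) P{\left(J,-6 \right)} = \left(17 + 14\right) \left(-1 + 2 \cdot 4\right)^{2} = 31 \left(-1 + 8\right)^{2} = 31 \cdot 7^{2} = 31 \cdot 49 = 1519$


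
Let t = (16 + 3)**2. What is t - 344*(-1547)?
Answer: 532529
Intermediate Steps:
t = 361 (t = 19**2 = 361)
t - 344*(-1547) = 361 - 344*(-1547) = 361 + 532168 = 532529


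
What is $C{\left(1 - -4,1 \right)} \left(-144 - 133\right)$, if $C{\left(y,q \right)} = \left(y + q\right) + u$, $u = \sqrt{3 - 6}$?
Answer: $-1662 - 277 i \sqrt{3} \approx -1662.0 - 479.78 i$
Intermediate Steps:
$u = i \sqrt{3}$ ($u = \sqrt{-3} = i \sqrt{3} \approx 1.732 i$)
$C{\left(y,q \right)} = q + y + i \sqrt{3}$ ($C{\left(y,q \right)} = \left(y + q\right) + i \sqrt{3} = \left(q + y\right) + i \sqrt{3} = q + y + i \sqrt{3}$)
$C{\left(1 - -4,1 \right)} \left(-144 - 133\right) = \left(1 + \left(1 - -4\right) + i \sqrt{3}\right) \left(-144 - 133\right) = \left(1 + \left(1 + 4\right) + i \sqrt{3}\right) \left(-277\right) = \left(1 + 5 + i \sqrt{3}\right) \left(-277\right) = \left(6 + i \sqrt{3}\right) \left(-277\right) = -1662 - 277 i \sqrt{3}$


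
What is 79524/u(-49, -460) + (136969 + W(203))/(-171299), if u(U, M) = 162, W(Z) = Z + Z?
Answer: 755562607/1541691 ≈ 490.09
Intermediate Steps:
W(Z) = 2*Z
79524/u(-49, -460) + (136969 + W(203))/(-171299) = 79524/162 + (136969 + 2*203)/(-171299) = 79524*(1/162) + (136969 + 406)*(-1/171299) = 4418/9 + 137375*(-1/171299) = 4418/9 - 137375/171299 = 755562607/1541691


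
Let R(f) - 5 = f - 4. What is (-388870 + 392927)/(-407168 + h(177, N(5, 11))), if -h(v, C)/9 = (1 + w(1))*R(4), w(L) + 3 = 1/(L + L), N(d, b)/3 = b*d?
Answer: -8114/814201 ≈ -0.0099656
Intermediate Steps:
R(f) = 1 + f (R(f) = 5 + (f - 4) = 5 + (-4 + f) = 1 + f)
N(d, b) = 3*b*d (N(d, b) = 3*(b*d) = 3*b*d)
w(L) = -3 + 1/(2*L) (w(L) = -3 + 1/(L + L) = -3 + 1/(2*L))
h(v, C) = 135/2 (h(v, C) = -9*(1 + (-3 + (½)/1))*(1 + 4) = -9*(1 + (-3 + (½)*1))*5 = -9*(1 + (-3 + ½))*5 = -9*(1 - 5/2)*5 = -(-27)*5/2 = -9*(-15/2) = 135/2)
(-388870 + 392927)/(-407168 + h(177, N(5, 11))) = (-388870 + 392927)/(-407168 + 135/2) = 4057/(-814201/2) = 4057*(-2/814201) = -8114/814201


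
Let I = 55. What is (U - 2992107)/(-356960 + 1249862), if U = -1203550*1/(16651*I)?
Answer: -548037550937/163544823222 ≈ -3.3510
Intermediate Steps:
U = -240710/183161 (U = -1203550/(55*16651) = -1203550/915805 = -1203550*1/915805 = -240710/183161 ≈ -1.3142)
(U - 2992107)/(-356960 + 1249862) = (-240710/183161 - 2992107)/(-356960 + 1249862) = -548037550937/183161/892902 = -548037550937/183161*1/892902 = -548037550937/163544823222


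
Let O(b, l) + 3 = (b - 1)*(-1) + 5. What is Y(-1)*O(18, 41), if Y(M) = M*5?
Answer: 75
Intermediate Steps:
O(b, l) = 3 - b (O(b, l) = -3 + ((b - 1)*(-1) + 5) = -3 + ((-1 + b)*(-1) + 5) = -3 + ((1 - b) + 5) = -3 + (6 - b) = 3 - b)
Y(M) = 5*M
Y(-1)*O(18, 41) = (5*(-1))*(3 - 1*18) = -5*(3 - 18) = -5*(-15) = 75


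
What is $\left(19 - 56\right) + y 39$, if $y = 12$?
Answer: $431$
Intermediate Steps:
$\left(19 - 56\right) + y 39 = \left(19 - 56\right) + 12 \cdot 39 = \left(19 - 56\right) + 468 = -37 + 468 = 431$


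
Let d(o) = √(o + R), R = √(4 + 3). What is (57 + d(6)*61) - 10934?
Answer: -10877 + 61*√(6 + √7) ≈ -10698.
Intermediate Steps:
R = √7 ≈ 2.6458
d(o) = √(o + √7)
(57 + d(6)*61) - 10934 = (57 + √(6 + √7)*61) - 10934 = (57 + 61*√(6 + √7)) - 10934 = -10877 + 61*√(6 + √7)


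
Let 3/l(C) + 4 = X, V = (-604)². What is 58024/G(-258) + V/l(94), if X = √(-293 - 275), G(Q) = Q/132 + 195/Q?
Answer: -976556252/1923 + 729632*I*√142/3 ≈ -5.0783e+5 + 2.8982e+6*I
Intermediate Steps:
G(Q) = 195/Q + Q/132 (G(Q) = Q*(1/132) + 195/Q = Q/132 + 195/Q = 195/Q + Q/132)
V = 364816
X = 2*I*√142 (X = √(-568) = 2*I*√142 ≈ 23.833*I)
l(C) = 3/(-4 + 2*I*√142)
58024/G(-258) + V/l(94) = 58024/(195/(-258) + (1/132)*(-258)) + 364816/(-3/146 - 3*I*√142/292) = 58024/(195*(-1/258) - 43/22) + 364816/(-3/146 - 3*I*√142/292) = 58024/(-65/86 - 43/22) + 364816/(-3/146 - 3*I*√142/292) = 58024/(-1282/473) + 364816/(-3/146 - 3*I*√142/292) = 58024*(-473/1282) + 364816/(-3/146 - 3*I*√142/292) = -13722676/641 + 364816/(-3/146 - 3*I*√142/292)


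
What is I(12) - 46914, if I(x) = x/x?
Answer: -46913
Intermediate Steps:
I(x) = 1
I(12) - 46914 = 1 - 46914 = -46913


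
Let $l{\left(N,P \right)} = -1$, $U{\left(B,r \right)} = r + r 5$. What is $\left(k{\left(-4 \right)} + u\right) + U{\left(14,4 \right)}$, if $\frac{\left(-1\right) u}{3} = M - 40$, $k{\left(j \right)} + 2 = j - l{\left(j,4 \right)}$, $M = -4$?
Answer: $151$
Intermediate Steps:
$U{\left(B,r \right)} = 6 r$ ($U{\left(B,r \right)} = r + 5 r = 6 r$)
$k{\left(j \right)} = -1 + j$ ($k{\left(j \right)} = -2 + \left(j - -1\right) = -2 + \left(j + 1\right) = -2 + \left(1 + j\right) = -1 + j$)
$u = 132$ ($u = - 3 \left(-4 - 40\right) = \left(-3\right) \left(-44\right) = 132$)
$\left(k{\left(-4 \right)} + u\right) + U{\left(14,4 \right)} = \left(\left(-1 - 4\right) + 132\right) + 6 \cdot 4 = \left(-5 + 132\right) + 24 = 127 + 24 = 151$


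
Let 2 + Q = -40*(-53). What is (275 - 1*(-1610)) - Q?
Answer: -233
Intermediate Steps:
Q = 2118 (Q = -2 - 40*(-53) = -2 + 2120 = 2118)
(275 - 1*(-1610)) - Q = (275 - 1*(-1610)) - 1*2118 = (275 + 1610) - 2118 = 1885 - 2118 = -233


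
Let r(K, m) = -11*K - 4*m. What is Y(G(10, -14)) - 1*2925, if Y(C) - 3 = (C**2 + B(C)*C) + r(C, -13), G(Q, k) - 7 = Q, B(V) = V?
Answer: -2479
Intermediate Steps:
G(Q, k) = 7 + Q
Y(C) = 55 - 11*C + 2*C**2 (Y(C) = 3 + ((C**2 + C*C) + (-11*C - 4*(-13))) = 3 + ((C**2 + C**2) + (-11*C + 52)) = 3 + (2*C**2 + (52 - 11*C)) = 3 + (52 - 11*C + 2*C**2) = 55 - 11*C + 2*C**2)
Y(G(10, -14)) - 1*2925 = (55 - 11*(7 + 10) + 2*(7 + 10)**2) - 1*2925 = (55 - 11*17 + 2*17**2) - 2925 = (55 - 187 + 2*289) - 2925 = (55 - 187 + 578) - 2925 = 446 - 2925 = -2479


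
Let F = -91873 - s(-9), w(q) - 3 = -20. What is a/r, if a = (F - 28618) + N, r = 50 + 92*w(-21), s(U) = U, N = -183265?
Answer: 303747/1514 ≈ 200.63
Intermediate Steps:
w(q) = -17 (w(q) = 3 - 20 = -17)
r = -1514 (r = 50 + 92*(-17) = 50 - 1564 = -1514)
F = -91864 (F = -91873 - 1*(-9) = -91873 + 9 = -91864)
a = -303747 (a = (-91864 - 28618) - 183265 = -120482 - 183265 = -303747)
a/r = -303747/(-1514) = -303747*(-1/1514) = 303747/1514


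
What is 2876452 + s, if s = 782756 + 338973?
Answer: 3998181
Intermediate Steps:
s = 1121729
2876452 + s = 2876452 + 1121729 = 3998181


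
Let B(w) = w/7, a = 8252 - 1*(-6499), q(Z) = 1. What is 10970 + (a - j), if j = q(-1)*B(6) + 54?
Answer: 179663/7 ≈ 25666.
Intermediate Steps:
a = 14751 (a = 8252 + 6499 = 14751)
B(w) = w/7 (B(w) = w*(⅐) = w/7)
j = 384/7 (j = 1*((⅐)*6) + 54 = 1*(6/7) + 54 = 6/7 + 54 = 384/7 ≈ 54.857)
10970 + (a - j) = 10970 + (14751 - 1*384/7) = 10970 + (14751 - 384/7) = 10970 + 102873/7 = 179663/7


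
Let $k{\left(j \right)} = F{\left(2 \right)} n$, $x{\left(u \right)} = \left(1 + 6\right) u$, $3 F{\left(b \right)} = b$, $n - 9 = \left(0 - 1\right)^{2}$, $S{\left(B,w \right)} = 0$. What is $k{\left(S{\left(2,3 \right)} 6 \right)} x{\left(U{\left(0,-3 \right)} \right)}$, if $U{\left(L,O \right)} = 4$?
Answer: $\frac{560}{3} \approx 186.67$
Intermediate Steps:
$n = 10$ ($n = 9 + \left(0 - 1\right)^{2} = 9 + \left(-1\right)^{2} = 9 + 1 = 10$)
$F{\left(b \right)} = \frac{b}{3}$
$x{\left(u \right)} = 7 u$
$k{\left(j \right)} = \frac{20}{3}$ ($k{\left(j \right)} = \frac{1}{3} \cdot 2 \cdot 10 = \frac{2}{3} \cdot 10 = \frac{20}{3}$)
$k{\left(S{\left(2,3 \right)} 6 \right)} x{\left(U{\left(0,-3 \right)} \right)} = \frac{20 \cdot 7 \cdot 4}{3} = \frac{20}{3} \cdot 28 = \frac{560}{3}$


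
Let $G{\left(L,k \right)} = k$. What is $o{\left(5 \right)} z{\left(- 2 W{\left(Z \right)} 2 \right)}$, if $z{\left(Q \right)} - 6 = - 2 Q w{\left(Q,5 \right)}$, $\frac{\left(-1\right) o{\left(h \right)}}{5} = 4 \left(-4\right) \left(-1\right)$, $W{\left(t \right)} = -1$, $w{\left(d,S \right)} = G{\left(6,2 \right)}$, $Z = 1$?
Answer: $800$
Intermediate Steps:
$w{\left(d,S \right)} = 2$
$o{\left(h \right)} = -80$ ($o{\left(h \right)} = - 5 \cdot 4 \left(-4\right) \left(-1\right) = - 5 \left(\left(-16\right) \left(-1\right)\right) = \left(-5\right) 16 = -80$)
$z{\left(Q \right)} = 6 - 4 Q$ ($z{\left(Q \right)} = 6 + - 2 Q 2 = 6 - 4 Q$)
$o{\left(5 \right)} z{\left(- 2 W{\left(Z \right)} 2 \right)} = - 80 \left(6 - 4 \left(-2\right) \left(-1\right) 2\right) = - 80 \left(6 - 4 \cdot 2 \cdot 2\right) = - 80 \left(6 - 16\right) = \left(-80\right) \left(-10\right) = 800$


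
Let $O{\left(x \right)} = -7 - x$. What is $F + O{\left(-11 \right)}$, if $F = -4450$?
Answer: $-4446$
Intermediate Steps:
$F + O{\left(-11 \right)} = -4450 - -4 = -4450 + \left(-7 + 11\right) = -4450 + 4 = -4446$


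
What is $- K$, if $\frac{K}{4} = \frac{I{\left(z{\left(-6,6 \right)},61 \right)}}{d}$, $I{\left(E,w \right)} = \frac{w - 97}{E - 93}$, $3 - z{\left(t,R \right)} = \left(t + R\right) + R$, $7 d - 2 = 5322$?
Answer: $- \frac{21}{10648} \approx -0.0019722$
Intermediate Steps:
$d = \frac{5324}{7}$ ($d = \frac{2}{7} + \frac{1}{7} \cdot 5322 = \frac{2}{7} + \frac{5322}{7} = \frac{5324}{7} \approx 760.57$)
$z{\left(t,R \right)} = 3 - t - 2 R$ ($z{\left(t,R \right)} = 3 - \left(\left(t + R\right) + R\right) = 3 - \left(\left(R + t\right) + R\right) = 3 - \left(t + 2 R\right) = 3 - t - 2 R$)
$I{\left(E,w \right)} = \frac{-97 + w}{-93 + E}$
$K = \frac{21}{10648}$ ($K = 4 \frac{\frac{1}{-93 - 3} \left(-97 + 61\right)}{\frac{5324}{7}} = 4 \frac{1}{-93 + \left(3 + 6 - 12\right)} \left(-36\right) \frac{7}{5324} = 4 \frac{1}{-93 - 3} \left(-36\right) \frac{7}{5324} = 4 \frac{1}{-96} \left(-36\right) \frac{7}{5324} = 4 \left(- \frac{1}{96}\right) \left(-36\right) \frac{7}{5324} = 4 \cdot \frac{3}{8} \cdot \frac{7}{5324} = 4 \cdot \frac{21}{42592} = \frac{21}{10648} \approx 0.0019722$)
$- K = \left(-1\right) \frac{21}{10648} = - \frac{21}{10648}$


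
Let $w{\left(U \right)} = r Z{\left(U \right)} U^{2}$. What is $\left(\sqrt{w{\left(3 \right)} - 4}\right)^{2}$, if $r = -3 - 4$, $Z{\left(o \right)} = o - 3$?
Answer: $-4$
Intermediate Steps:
$Z{\left(o \right)} = -3 + o$
$r = -7$ ($r = -3 - 4 = -7$)
$w{\left(U \right)} = - 7 U^{2} \left(-3 + U\right)$ ($w{\left(U \right)} = - 7 \left(-3 + U\right) U^{2} = - 7 U^{2} \left(-3 + U\right)$)
$\left(\sqrt{w{\left(3 \right)} - 4}\right)^{2} = \left(\sqrt{7 \cdot 3^{2} \left(3 - 3\right) - 4}\right)^{2} = \left(\sqrt{7 \cdot 9 \left(3 - 3\right) - 4}\right)^{2} = \left(\sqrt{7 \cdot 9 \cdot 0 - 4}\right)^{2} = \left(\sqrt{0 - 4}\right)^{2} = \left(\sqrt{-4}\right)^{2} = \left(2 i\right)^{2} = -4$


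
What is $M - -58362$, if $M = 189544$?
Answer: $247906$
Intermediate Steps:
$M - -58362 = 189544 - -58362 = 189544 + 58362 = 247906$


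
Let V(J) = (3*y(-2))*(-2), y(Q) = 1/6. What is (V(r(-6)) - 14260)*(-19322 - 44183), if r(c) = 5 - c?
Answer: 905644805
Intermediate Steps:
y(Q) = ⅙
V(J) = -1 (V(J) = (3*(⅙))*(-2) = (½)*(-2) = -1)
(V(r(-6)) - 14260)*(-19322 - 44183) = (-1 - 14260)*(-19322 - 44183) = -14261*(-63505) = 905644805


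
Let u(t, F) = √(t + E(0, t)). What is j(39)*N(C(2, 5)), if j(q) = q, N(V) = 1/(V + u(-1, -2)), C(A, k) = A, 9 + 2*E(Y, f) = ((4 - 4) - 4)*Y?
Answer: 156/19 - 39*I*√22/19 ≈ 8.2105 - 9.6277*I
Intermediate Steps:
E(Y, f) = -9/2 - 2*Y (E(Y, f) = -9/2 + (((4 - 4) - 4)*Y)/2 = -9/2 + ((0 - 4)*Y)/2 = -9/2 + (-4*Y)/2 = -9/2 - 2*Y)
u(t, F) = √(-9/2 + t) (u(t, F) = √(t + (-9/2 - 2*0)) = √(t + (-9/2 + 0)) = √(t - 9/2) = √(-9/2 + t))
N(V) = 1/(V + I*√22/2) (N(V) = 1/(V + √(-18 + 4*(-1))/2) = 1/(V + √(-18 - 4)/2) = 1/(V + √(-22)/2) = 1/(V + (I*√22)/2) = 1/(V + I*√22/2))
j(39)*N(C(2, 5)) = 39*(2/(2*2 + I*√22)) = 39*(2/(4 + I*√22)) = 78/(4 + I*√22)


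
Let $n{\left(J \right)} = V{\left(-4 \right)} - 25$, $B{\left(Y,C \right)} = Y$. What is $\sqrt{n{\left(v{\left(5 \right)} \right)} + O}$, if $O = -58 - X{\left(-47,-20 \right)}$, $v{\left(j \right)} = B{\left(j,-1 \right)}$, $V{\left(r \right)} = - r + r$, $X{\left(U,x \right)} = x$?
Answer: $3 i \sqrt{7} \approx 7.9373 i$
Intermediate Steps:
$V{\left(r \right)} = 0$
$v{\left(j \right)} = j$
$O = -38$ ($O = -58 - -20 = -58 + 20 = -38$)
$n{\left(J \right)} = -25$ ($n{\left(J \right)} = 0 - 25 = -25$)
$\sqrt{n{\left(v{\left(5 \right)} \right)} + O} = \sqrt{-25 - 38} = \sqrt{-63} = 3 i \sqrt{7}$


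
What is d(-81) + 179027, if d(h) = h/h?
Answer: 179028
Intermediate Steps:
d(h) = 1
d(-81) + 179027 = 1 + 179027 = 179028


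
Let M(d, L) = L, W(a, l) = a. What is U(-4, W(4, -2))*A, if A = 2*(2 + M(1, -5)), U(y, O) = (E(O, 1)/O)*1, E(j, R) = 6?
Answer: -9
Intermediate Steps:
U(y, O) = 6/O (U(y, O) = (6/O)*1 = 6/O)
A = -6 (A = 2*(2 - 5) = 2*(-3) = -6)
U(-4, W(4, -2))*A = (6/4)*(-6) = (6*(¼))*(-6) = (3/2)*(-6) = -9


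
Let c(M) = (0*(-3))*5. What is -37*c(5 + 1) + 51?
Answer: 51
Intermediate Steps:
c(M) = 0 (c(M) = 0*5 = 0)
-37*c(5 + 1) + 51 = -37*0 + 51 = 0 + 51 = 51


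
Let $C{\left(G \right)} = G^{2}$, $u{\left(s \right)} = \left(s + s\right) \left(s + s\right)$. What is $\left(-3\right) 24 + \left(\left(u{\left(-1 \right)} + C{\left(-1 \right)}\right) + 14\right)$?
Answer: $-53$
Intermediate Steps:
$u{\left(s \right)} = 4 s^{2}$ ($u{\left(s \right)} = 2 s 2 s = 4 s^{2}$)
$\left(-3\right) 24 + \left(\left(u{\left(-1 \right)} + C{\left(-1 \right)}\right) + 14\right) = \left(-3\right) 24 + \left(\left(4 \left(-1\right)^{2} + \left(-1\right)^{2}\right) + 14\right) = -72 + \left(\left(4 \cdot 1 + 1\right) + 14\right) = -72 + \left(\left(4 + 1\right) + 14\right) = -72 + \left(5 + 14\right) = -72 + 19 = -53$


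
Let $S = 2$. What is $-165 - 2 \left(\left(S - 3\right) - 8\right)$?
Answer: $-147$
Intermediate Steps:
$-165 - 2 \left(\left(S - 3\right) - 8\right) = -165 - 2 \left(\left(2 - 3\right) - 8\right) = -165 - 2 \left(-1 - 8\right) = -165 - 2 \left(-9\right) = -165 - -18 = -165 + 18 = -147$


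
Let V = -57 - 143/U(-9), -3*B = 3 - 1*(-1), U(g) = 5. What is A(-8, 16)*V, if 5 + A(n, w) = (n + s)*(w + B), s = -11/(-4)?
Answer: 35096/5 ≈ 7019.2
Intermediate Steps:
B = -4/3 (B = -(3 - 1*(-1))/3 = -(3 + 1)/3 = -1/3*4 = -4/3 ≈ -1.3333)
s = 11/4 (s = -11*(-1/4) = 11/4 ≈ 2.7500)
A(n, w) = -5 + (-4/3 + w)*(11/4 + n) (A(n, w) = -5 + (n + 11/4)*(w - 4/3) = -5 + (11/4 + n)*(-4/3 + w) = -5 + (-4/3 + w)*(11/4 + n))
V = -428/5 (V = -57 - 143/5 = -428/5 ≈ -85.600)
A(-8, 16)*V = (-26/3 - 4/3*(-8) + (11/4)*16 - 8*16)*(-428/5) = (-26/3 + 32/3 + 44 - 128)*(-428/5) = -82*(-428/5) = 35096/5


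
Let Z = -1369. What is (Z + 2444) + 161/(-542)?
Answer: 582489/542 ≈ 1074.7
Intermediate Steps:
(Z + 2444) + 161/(-542) = (-1369 + 2444) + 161/(-542) = 1075 + 161*(-1/542) = 1075 - 161/542 = 582489/542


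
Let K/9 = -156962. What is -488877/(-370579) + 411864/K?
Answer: 89664642635/87250231497 ≈ 1.0277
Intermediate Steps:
K = -1412658 (K = 9*(-156962) = -1412658)
-488877/(-370579) + 411864/K = -488877/(-370579) + 411864/(-1412658) = -488877*(-1/370579) + 411864*(-1/1412658) = 488877/370579 - 68644/235443 = 89664642635/87250231497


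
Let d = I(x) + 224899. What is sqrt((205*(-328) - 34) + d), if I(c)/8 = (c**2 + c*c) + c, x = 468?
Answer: sqrt(3665753) ≈ 1914.6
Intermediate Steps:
I(c) = 8*c + 16*c**2 (I(c) = 8*((c**2 + c*c) + c) = 8*((c**2 + c**2) + c) = 8*(2*c**2 + c) = 8*(c + 2*c**2) = 8*c + 16*c**2)
d = 3733027 (d = 8*468*(1 + 2*468) + 224899 = 8*468*(1 + 936) + 224899 = 8*468*937 + 224899 = 3508128 + 224899 = 3733027)
sqrt((205*(-328) - 34) + d) = sqrt((205*(-328) - 34) + 3733027) = sqrt((-67240 - 34) + 3733027) = sqrt(-67274 + 3733027) = sqrt(3665753)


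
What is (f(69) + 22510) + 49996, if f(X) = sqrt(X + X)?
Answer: 72506 + sqrt(138) ≈ 72518.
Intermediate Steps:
f(X) = sqrt(2)*sqrt(X) (f(X) = sqrt(2*X) = sqrt(2)*sqrt(X))
(f(69) + 22510) + 49996 = (sqrt(2)*sqrt(69) + 22510) + 49996 = (sqrt(138) + 22510) + 49996 = (22510 + sqrt(138)) + 49996 = 72506 + sqrt(138)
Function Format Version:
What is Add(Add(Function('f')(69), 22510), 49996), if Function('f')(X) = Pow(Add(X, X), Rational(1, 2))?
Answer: Add(72506, Pow(138, Rational(1, 2))) ≈ 72518.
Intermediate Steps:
Function('f')(X) = Mul(Pow(2, Rational(1, 2)), Pow(X, Rational(1, 2))) (Function('f')(X) = Pow(Mul(2, X), Rational(1, 2)) = Mul(Pow(2, Rational(1, 2)), Pow(X, Rational(1, 2))))
Add(Add(Function('f')(69), 22510), 49996) = Add(Add(Mul(Pow(2, Rational(1, 2)), Pow(69, Rational(1, 2))), 22510), 49996) = Add(Add(Pow(138, Rational(1, 2)), 22510), 49996) = Add(Add(22510, Pow(138, Rational(1, 2))), 49996) = Add(72506, Pow(138, Rational(1, 2)))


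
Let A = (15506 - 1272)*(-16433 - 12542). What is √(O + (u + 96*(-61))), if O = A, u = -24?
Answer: I*√412436030 ≈ 20309.0*I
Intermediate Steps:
A = -412430150 (A = 14234*(-28975) = -412430150)
O = -412430150
√(O + (u + 96*(-61))) = √(-412430150 + (-24 + 96*(-61))) = √(-412430150 + (-24 - 5856)) = √(-412430150 - 5880) = √(-412436030) = I*√412436030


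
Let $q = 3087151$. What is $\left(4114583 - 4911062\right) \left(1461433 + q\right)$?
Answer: $-3622851635736$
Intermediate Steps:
$\left(4114583 - 4911062\right) \left(1461433 + q\right) = \left(4114583 - 4911062\right) \left(1461433 + 3087151\right) = \left(-796479\right) 4548584 = -3622851635736$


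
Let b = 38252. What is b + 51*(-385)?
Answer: 18617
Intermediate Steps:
b + 51*(-385) = 38252 + 51*(-385) = 38252 - 19635 = 18617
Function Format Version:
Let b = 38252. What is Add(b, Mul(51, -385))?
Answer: 18617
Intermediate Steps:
Add(b, Mul(51, -385)) = Add(38252, Mul(51, -385)) = Add(38252, -19635) = 18617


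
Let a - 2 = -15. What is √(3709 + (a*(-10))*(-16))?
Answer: 3*√181 ≈ 40.361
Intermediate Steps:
a = -13 (a = 2 - 15 = -13)
√(3709 + (a*(-10))*(-16)) = √(3709 - 13*(-10)*(-16)) = √(3709 + 130*(-16)) = √(3709 - 2080) = √1629 = 3*√181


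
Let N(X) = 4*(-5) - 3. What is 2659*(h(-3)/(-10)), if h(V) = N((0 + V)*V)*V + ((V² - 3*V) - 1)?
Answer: -114337/5 ≈ -22867.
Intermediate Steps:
N(X) = -23 (N(X) = -20 - 3 = -23)
h(V) = -1 + V² - 26*V (h(V) = -23*V + ((V² - 3*V) - 1) = -23*V + (-1 + V² - 3*V) = -1 + V² - 26*V)
2659*(h(-3)/(-10)) = 2659*((-1 + (-3)² - 26*(-3))/(-10)) = 2659*((-1 + 9 + 78)*(-⅒)) = 2659*(86*(-⅒)) = 2659*(-43/5) = -114337/5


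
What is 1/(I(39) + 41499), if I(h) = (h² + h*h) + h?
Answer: 1/44580 ≈ 2.2432e-5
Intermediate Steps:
I(h) = h + 2*h² (I(h) = (h² + h²) + h = 2*h² + h = h + 2*h²)
1/(I(39) + 41499) = 1/(39*(1 + 2*39) + 41499) = 1/(39*(1 + 78) + 41499) = 1/(39*79 + 41499) = 1/(3081 + 41499) = 1/44580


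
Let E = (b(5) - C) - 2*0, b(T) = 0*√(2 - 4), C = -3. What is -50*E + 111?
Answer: -39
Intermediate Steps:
b(T) = 0 (b(T) = 0*√(-2) = 0*(I*√2) = 0)
E = 3 (E = (0 - 1*(-3)) - 2*0 = (0 + 3) + 0 = 3 + 0 = 3)
-50*E + 111 = -50*3 + 111 = -150 + 111 = -39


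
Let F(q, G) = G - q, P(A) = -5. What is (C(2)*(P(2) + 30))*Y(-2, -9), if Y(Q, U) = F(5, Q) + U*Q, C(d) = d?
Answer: 550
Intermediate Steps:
Y(Q, U) = -5 + Q + Q*U (Y(Q, U) = (Q - 1*5) + U*Q = (Q - 5) + Q*U = (-5 + Q) + Q*U = -5 + Q + Q*U)
(C(2)*(P(2) + 30))*Y(-2, -9) = (2*(-5 + 30))*(-5 - 2 - 2*(-9)) = (2*25)*(-5 - 2 + 18) = 50*11 = 550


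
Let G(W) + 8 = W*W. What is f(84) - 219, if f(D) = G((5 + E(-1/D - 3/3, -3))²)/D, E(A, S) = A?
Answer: -903688000319/4182119424 ≈ -216.08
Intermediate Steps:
G(W) = -8 + W² (G(W) = -8 + W*W = -8 + W²)
f(D) = (-8 + (4 - 1/D)⁴)/D (f(D) = (-8 + ((5 + (-1/D - 3/3))²)²)/D = (-8 + ((5 + (-1/D - 3*⅓))²)²)/D = (-8 + ((5 + (-1/D - 1))²)²)/D = (-8 + ((5 + (-1 - 1/D))²)²)/D = (-8 + ((4 - 1/D)²)²)/D = (-8 + (4 - 1/D)⁴)/D)
f(84) - 219 = (-8/84 + (-1 + 4*84)⁴/84⁵) - 219 = (-8*1/84 + (-1 + 336)⁴/4182119424) - 219 = (-2/21 + (1/4182119424)*335⁴) - 219 = (-2/21 + (1/4182119424)*12594450625) - 219 = (-2/21 + 12594450625/4182119424) - 219 = 12196153537/4182119424 - 219 = -903688000319/4182119424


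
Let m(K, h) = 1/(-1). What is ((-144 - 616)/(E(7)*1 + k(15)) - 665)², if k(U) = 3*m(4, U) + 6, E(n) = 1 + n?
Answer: 65205625/121 ≈ 5.3889e+5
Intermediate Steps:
m(K, h) = -1
k(U) = 3 (k(U) = 3*(-1) + 6 = -3 + 6 = 3)
((-144 - 616)/(E(7)*1 + k(15)) - 665)² = ((-144 - 616)/((1 + 7)*1 + 3) - 665)² = (-760/(8*1 + 3) - 665)² = (-760/(8 + 3) - 665)² = (-760/11 - 665)² = (-8075/11)² = 65205625/121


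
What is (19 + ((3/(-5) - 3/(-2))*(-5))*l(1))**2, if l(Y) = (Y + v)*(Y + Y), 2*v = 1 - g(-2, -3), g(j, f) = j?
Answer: 49/4 ≈ 12.250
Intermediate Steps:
v = 3/2 (v = (1 - 1*(-2))/2 = (1 + 2)/2 = (1/2)*3 = 3/2 ≈ 1.5000)
l(Y) = 2*Y*(3/2 + Y) (l(Y) = (Y + 3/2)*(Y + Y) = (3/2 + Y)*(2*Y) = 2*Y*(3/2 + Y))
(19 + ((3/(-5) - 3/(-2))*(-5))*l(1))**2 = (19 + ((3/(-5) - 3/(-2))*(-5))*(1*(3 + 2*1)))**2 = (19 + ((3*(-1/5) - 3*(-1/2))*(-5))*(1*(3 + 2)))**2 = (19 + ((-3/5 + 3/2)*(-5))*(1*5))**2 = (19 + ((9/10)*(-5))*5)**2 = (19 - 9/2*5)**2 = (19 - 45/2)**2 = (-7/2)**2 = 49/4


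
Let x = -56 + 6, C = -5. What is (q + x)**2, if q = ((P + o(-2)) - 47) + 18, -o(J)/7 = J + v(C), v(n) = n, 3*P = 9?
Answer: 729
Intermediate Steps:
P = 3 (P = (1/3)*9 = 3)
x = -50
o(J) = 35 - 7*J (o(J) = -7*(J - 5) = -7*(-5 + J) = 35 - 7*J)
q = 23 (q = ((3 + (35 - 7*(-2))) - 47) + 18 = ((3 + (35 + 14)) - 47) + 18 = ((3 + 49) - 47) + 18 = (52 - 47) + 18 = 5 + 18 = 23)
(q + x)**2 = (23 - 50)**2 = (-27)**2 = 729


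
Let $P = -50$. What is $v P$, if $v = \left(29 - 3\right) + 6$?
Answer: $-1600$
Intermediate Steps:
$v = 32$ ($v = 26 + 6 = 32$)
$v P = 32 \left(-50\right) = -1600$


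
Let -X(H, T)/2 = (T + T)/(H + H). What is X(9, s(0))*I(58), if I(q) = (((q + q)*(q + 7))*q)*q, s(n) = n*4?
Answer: 0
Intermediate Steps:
s(n) = 4*n
X(H, T) = -2*T/H (X(H, T) = -2*(T + T)/(H + H) = -2*2*T/(2*H) = -2*2*T*1/(2*H) = -2*T/H)
I(q) = 2*q**3*(7 + q) (I(q) = (((2*q)*(7 + q))*q)*q = ((2*q*(7 + q))*q)*q = (2*q**2*(7 + q))*q = 2*q**3*(7 + q))
X(9, s(0))*I(58) = (-2*4*0/9)*(2*58**3*(7 + 58)) = (-2*0*1/9)*(2*195112*65) = 0*25364560 = 0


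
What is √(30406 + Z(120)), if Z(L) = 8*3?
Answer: √30430 ≈ 174.44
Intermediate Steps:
Z(L) = 24
√(30406 + Z(120)) = √(30406 + 24) = √30430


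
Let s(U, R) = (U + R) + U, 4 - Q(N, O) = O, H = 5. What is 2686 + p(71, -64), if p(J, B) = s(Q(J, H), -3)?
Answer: 2681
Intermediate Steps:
Q(N, O) = 4 - O
s(U, R) = R + 2*U (s(U, R) = (R + U) + U = R + 2*U)
p(J, B) = -5 (p(J, B) = -3 + 2*(4 - 1*5) = -3 + 2*(4 - 5) = -3 + 2*(-1) = -3 - 2 = -5)
2686 + p(71, -64) = 2686 - 5 = 2681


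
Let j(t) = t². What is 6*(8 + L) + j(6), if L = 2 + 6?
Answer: 132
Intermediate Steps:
L = 8
6*(8 + L) + j(6) = 6*(8 + 8) + 6² = 6*16 + 36 = 96 + 36 = 132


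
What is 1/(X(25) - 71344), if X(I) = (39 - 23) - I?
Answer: -1/71353 ≈ -1.4015e-5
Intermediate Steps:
X(I) = 16 - I
1/(X(25) - 71344) = 1/((16 - 1*25) - 71344) = 1/((16 - 25) - 71344) = 1/(-9 - 71344) = 1/(-71353) = -1/71353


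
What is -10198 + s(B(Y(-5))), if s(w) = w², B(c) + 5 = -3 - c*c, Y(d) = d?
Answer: -9109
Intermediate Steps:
B(c) = -8 - c² (B(c) = -5 + (-3 - c*c) = -5 + (-3 - c²) = -8 - c²)
-10198 + s(B(Y(-5))) = -10198 + (-8 - 1*(-5)²)² = -10198 + (-8 - 1*25)² = -10198 + (-8 - 25)² = -10198 + (-33)² = -10198 + 1089 = -9109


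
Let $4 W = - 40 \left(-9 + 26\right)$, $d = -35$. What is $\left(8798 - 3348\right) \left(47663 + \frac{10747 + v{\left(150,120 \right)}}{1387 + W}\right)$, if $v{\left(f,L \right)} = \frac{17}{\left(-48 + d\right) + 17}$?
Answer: $\frac{10434288700975}{40161} \approx 2.5981 \cdot 10^{8}$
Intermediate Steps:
$v{\left(f,L \right)} = - \frac{17}{66}$ ($v{\left(f,L \right)} = \frac{17}{\left(-48 - 35\right) + 17} = \frac{17}{-83 + 17} = \frac{17}{-66} = 17 \left(- \frac{1}{66}\right) = - \frac{17}{66}$)
$W = -170$ ($W = \frac{\left(-40\right) \left(-9 + 26\right)}{4} = \frac{\left(-40\right) 17}{4} = \frac{1}{4} \left(-680\right) = -170$)
$\left(8798 - 3348\right) \left(47663 + \frac{10747 + v{\left(150,120 \right)}}{1387 + W}\right) = \left(8798 - 3348\right) \left(47663 + \frac{10747 - \frac{17}{66}}{1387 - 170}\right) = 5450 \left(47663 + \frac{709285}{66 \cdot 1217}\right) = 5450 \left(47663 + \frac{709285}{66} \cdot \frac{1}{1217}\right) = 5450 \left(47663 + \frac{709285}{80322}\right) = 5450 \cdot \frac{3829096771}{80322} = \frac{10434288700975}{40161}$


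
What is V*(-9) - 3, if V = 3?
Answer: -30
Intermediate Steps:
V*(-9) - 3 = 3*(-9) - 3 = -27 - 3 = -30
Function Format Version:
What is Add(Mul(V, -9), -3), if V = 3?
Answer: -30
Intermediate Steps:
Add(Mul(V, -9), -3) = Add(Mul(3, -9), -3) = Add(-27, -3) = -30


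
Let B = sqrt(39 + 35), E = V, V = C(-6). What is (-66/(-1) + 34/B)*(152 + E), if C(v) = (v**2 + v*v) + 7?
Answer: 15246 + 3927*sqrt(74)/37 ≈ 16159.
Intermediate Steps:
C(v) = 7 + 2*v**2 (C(v) = (v**2 + v**2) + 7 = 2*v**2 + 7 = 7 + 2*v**2)
V = 79 (V = 7 + 2*(-6)**2 = 7 + 2*36 = 7 + 72 = 79)
E = 79
B = sqrt(74) ≈ 8.6023
(-66/(-1) + 34/B)*(152 + E) = (-66/(-1) + 34/(sqrt(74)))*(152 + 79) = (-66*(-1) + 34*(sqrt(74)/74))*231 = (66 + 17*sqrt(74)/37)*231 = 15246 + 3927*sqrt(74)/37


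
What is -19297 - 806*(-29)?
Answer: 4077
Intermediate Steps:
-19297 - 806*(-29) = -19297 - 1*(-23374) = -19297 + 23374 = 4077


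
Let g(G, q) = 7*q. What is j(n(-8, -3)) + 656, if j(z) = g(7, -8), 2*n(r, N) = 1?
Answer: 600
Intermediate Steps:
n(r, N) = ½ (n(r, N) = (½)*1 = ½)
j(z) = -56 (j(z) = 7*(-8) = -56)
j(n(-8, -3)) + 656 = -56 + 656 = 600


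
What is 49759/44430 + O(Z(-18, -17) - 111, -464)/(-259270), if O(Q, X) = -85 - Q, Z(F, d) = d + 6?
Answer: 644968601/575968305 ≈ 1.1198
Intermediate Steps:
Z(F, d) = 6 + d
49759/44430 + O(Z(-18, -17) - 111, -464)/(-259270) = 49759/44430 + (-85 - ((6 - 17) - 111))/(-259270) = 49759*(1/44430) + (-85 - (-11 - 111))*(-1/259270) = 49759/44430 + (-85 - 1*(-122))*(-1/259270) = 49759/44430 + (-85 + 122)*(-1/259270) = 49759/44430 + 37*(-1/259270) = 49759/44430 - 37/259270 = 644968601/575968305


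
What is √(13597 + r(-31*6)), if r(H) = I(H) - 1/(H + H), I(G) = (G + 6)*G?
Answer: √1628675985/186 ≈ 216.97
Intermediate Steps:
I(G) = G*(6 + G) (I(G) = (6 + G)*G = G*(6 + G))
r(H) = -1/(2*H) + H*(6 + H) (r(H) = H*(6 + H) - 1/(H + H) = H*(6 + H) - 1/(2*H) = -1/(2*H) + H*(6 + H))
√(13597 + r(-31*6)) = √(13597 + ((-31*6)² + 6*(-31*6) - 1/(2*((-31*6))))) = √(13597 + ((-186)² + 6*(-186) - ½/(-186))) = √(13597 + (34596 - 1116 - ½*(-1/186))) = √(13597 + (34596 - 1116 + 1/372)) = √(13597 + 12454561/372) = √(17512645/372) = √1628675985/186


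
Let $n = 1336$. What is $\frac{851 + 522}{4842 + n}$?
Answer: $\frac{1373}{6178} \approx 0.22224$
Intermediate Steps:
$\frac{851 + 522}{4842 + n} = \frac{851 + 522}{4842 + 1336} = \frac{1373}{6178}$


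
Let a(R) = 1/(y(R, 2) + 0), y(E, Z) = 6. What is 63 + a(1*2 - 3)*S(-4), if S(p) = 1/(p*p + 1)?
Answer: 6427/102 ≈ 63.010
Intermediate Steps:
S(p) = 1/(1 + p**2) (S(p) = 1/(p**2 + 1) = 1/(1 + p**2))
a(R) = 1/6 (a(R) = 1/(6 + 0) = 1/6)
63 + a(1*2 - 3)*S(-4) = 63 + 1/(6*(1 + (-4)**2)) = 63 + 1/(6*(1 + 16)) = 63 + (1/6)/17 = 63 + (1/6)*(1/17) = 63 + 1/102 = 6427/102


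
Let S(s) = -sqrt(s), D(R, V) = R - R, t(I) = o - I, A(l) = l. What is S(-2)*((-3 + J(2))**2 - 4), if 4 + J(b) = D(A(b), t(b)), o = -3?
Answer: -45*I*sqrt(2) ≈ -63.64*I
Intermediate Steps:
t(I) = -3 - I
D(R, V) = 0
J(b) = -4 (J(b) = -4 + 0 = -4)
S(-2)*((-3 + J(2))**2 - 4) = (-sqrt(-2))*((-3 - 4)**2 - 4) = (-I*sqrt(2))*((-7)**2 - 4) = (-I*sqrt(2))*(49 - 4) = -I*sqrt(2)*45 = -45*I*sqrt(2)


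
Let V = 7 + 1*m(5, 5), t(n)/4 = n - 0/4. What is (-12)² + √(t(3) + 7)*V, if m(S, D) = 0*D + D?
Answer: 144 + 12*√19 ≈ 196.31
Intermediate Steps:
m(S, D) = D (m(S, D) = 0 + D = D)
t(n) = 4*n (t(n) = 4*(n - 0/4) = 4*(n - 1*0) = 4*(n + 0) = 4*n)
V = 12 (V = 7 + 1*5 = 7 + 5 = 12)
(-12)² + √(t(3) + 7)*V = (-12)² + √(4*3 + 7)*12 = 144 + √(12 + 7)*12 = 144 + √19*12 = 144 + 12*√19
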